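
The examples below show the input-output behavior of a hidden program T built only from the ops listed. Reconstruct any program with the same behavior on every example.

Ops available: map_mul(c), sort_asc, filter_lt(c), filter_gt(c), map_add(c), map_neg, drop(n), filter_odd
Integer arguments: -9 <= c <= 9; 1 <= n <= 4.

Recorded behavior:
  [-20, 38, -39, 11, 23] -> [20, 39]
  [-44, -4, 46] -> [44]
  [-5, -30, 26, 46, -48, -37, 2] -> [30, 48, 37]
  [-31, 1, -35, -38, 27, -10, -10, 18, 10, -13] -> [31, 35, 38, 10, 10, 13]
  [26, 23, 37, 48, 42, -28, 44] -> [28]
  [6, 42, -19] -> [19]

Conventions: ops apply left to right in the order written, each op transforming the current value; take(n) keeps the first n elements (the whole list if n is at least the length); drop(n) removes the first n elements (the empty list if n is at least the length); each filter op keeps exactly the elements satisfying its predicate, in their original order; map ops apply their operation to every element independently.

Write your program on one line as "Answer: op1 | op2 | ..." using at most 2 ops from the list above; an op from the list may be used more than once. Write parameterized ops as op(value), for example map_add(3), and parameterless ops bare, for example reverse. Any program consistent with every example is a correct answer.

map_neg | filter_gt(5)

Check, running the answer program on each example:
  [-20, 38, -39, 11, 23] -> [20, -38, 39, -11, -23] -> [20, 39]
  [-44, -4, 46] -> [44, 4, -46] -> [44]
  [-5, -30, 26, 46, -48, -37, 2] -> [5, 30, -26, -46, 48, 37, -2] -> [30, 48, 37]
  [-31, 1, -35, -38, 27, -10, -10, 18, 10, -13] -> [31, -1, 35, 38, -27, 10, 10, -18, -10, 13] -> [31, 35, 38, 10, 10, 13]
  [26, 23, 37, 48, 42, -28, 44] -> [-26, -23, -37, -48, -42, 28, -44] -> [28]
  [6, 42, -19] -> [-6, -42, 19] -> [19]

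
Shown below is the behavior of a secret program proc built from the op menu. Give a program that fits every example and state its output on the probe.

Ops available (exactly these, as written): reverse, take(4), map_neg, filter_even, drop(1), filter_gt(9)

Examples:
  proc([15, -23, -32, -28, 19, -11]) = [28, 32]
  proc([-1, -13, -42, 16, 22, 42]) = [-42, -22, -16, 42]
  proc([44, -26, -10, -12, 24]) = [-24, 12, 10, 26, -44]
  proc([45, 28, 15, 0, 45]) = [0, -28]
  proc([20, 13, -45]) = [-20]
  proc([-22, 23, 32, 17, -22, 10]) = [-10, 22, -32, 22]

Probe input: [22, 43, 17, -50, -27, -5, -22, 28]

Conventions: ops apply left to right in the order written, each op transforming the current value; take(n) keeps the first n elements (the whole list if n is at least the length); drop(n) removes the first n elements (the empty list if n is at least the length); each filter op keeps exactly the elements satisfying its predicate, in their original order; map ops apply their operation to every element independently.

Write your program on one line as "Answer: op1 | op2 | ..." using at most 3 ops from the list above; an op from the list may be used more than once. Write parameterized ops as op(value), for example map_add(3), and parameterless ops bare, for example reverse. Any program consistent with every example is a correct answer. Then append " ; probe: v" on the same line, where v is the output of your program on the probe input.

reverse | map_neg | filter_even ; probe: [-28, 22, 50, -22]

Check, running the answer program on each example:
  [15, -23, -32, -28, 19, -11] -> [-11, 19, -28, -32, -23, 15] -> [11, -19, 28, 32, 23, -15] -> [28, 32]
  [-1, -13, -42, 16, 22, 42] -> [42, 22, 16, -42, -13, -1] -> [-42, -22, -16, 42, 13, 1] -> [-42, -22, -16, 42]
  [44, -26, -10, -12, 24] -> [24, -12, -10, -26, 44] -> [-24, 12, 10, 26, -44] -> [-24, 12, 10, 26, -44]
  [45, 28, 15, 0, 45] -> [45, 0, 15, 28, 45] -> [-45, 0, -15, -28, -45] -> [0, -28]
  [20, 13, -45] -> [-45, 13, 20] -> [45, -13, -20] -> [-20]
  [-22, 23, 32, 17, -22, 10] -> [10, -22, 17, 32, 23, -22] -> [-10, 22, -17, -32, -23, 22] -> [-10, 22, -32, 22]
  probe: [22, 43, 17, -50, -27, -5, -22, 28] -> [28, -22, -5, -27, -50, 17, 43, 22] -> [-28, 22, 5, 27, 50, -17, -43, -22] -> [-28, 22, 50, -22]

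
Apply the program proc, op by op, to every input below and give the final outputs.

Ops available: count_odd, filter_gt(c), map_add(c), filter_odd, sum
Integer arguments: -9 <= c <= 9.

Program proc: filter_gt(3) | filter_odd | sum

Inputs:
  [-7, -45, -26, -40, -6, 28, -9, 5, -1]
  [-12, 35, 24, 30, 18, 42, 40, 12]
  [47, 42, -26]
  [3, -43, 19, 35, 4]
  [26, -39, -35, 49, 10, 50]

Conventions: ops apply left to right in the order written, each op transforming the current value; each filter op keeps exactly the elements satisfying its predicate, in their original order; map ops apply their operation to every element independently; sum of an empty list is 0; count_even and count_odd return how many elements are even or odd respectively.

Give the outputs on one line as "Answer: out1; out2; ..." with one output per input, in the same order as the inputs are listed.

5; 35; 47; 54; 49

Execution, op by op:
  [-7, -45, -26, -40, -6, 28, -9, 5, -1] -> [28, 5] -> [5] -> 5
  [-12, 35, 24, 30, 18, 42, 40, 12] -> [35, 24, 30, 18, 42, 40, 12] -> [35] -> 35
  [47, 42, -26] -> [47, 42] -> [47] -> 47
  [3, -43, 19, 35, 4] -> [19, 35, 4] -> [19, 35] -> 54
  [26, -39, -35, 49, 10, 50] -> [26, 49, 10, 50] -> [49] -> 49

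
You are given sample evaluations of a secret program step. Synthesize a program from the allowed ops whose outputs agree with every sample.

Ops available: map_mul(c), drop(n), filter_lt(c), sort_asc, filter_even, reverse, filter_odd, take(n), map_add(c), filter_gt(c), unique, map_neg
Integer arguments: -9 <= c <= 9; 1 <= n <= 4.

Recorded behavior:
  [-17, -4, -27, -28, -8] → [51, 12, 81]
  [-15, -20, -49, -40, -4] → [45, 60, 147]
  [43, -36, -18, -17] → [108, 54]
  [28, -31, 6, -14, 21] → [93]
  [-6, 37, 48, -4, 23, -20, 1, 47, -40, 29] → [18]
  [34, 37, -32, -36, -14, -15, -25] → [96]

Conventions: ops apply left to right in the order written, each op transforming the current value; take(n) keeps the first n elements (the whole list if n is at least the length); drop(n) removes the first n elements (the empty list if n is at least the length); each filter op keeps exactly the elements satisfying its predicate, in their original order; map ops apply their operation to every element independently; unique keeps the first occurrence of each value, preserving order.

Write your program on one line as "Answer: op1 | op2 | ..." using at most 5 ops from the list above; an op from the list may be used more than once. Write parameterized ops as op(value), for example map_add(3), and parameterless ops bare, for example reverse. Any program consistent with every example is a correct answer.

map_neg | take(3) | map_mul(3) | filter_gt(0)

Check, running the answer program on each example:
  [-17, -4, -27, -28, -8] -> [17, 4, 27, 28, 8] -> [17, 4, 27] -> [51, 12, 81] -> [51, 12, 81]
  [-15, -20, -49, -40, -4] -> [15, 20, 49, 40, 4] -> [15, 20, 49] -> [45, 60, 147] -> [45, 60, 147]
  [43, -36, -18, -17] -> [-43, 36, 18, 17] -> [-43, 36, 18] -> [-129, 108, 54] -> [108, 54]
  [28, -31, 6, -14, 21] -> [-28, 31, -6, 14, -21] -> [-28, 31, -6] -> [-84, 93, -18] -> [93]
  [-6, 37, 48, -4, 23, -20, 1, 47, -40, 29] -> [6, -37, -48, 4, -23, 20, -1, -47, 40, -29] -> [6, -37, -48] -> [18, -111, -144] -> [18]
  [34, 37, -32, -36, -14, -15, -25] -> [-34, -37, 32, 36, 14, 15, 25] -> [-34, -37, 32] -> [-102, -111, 96] -> [96]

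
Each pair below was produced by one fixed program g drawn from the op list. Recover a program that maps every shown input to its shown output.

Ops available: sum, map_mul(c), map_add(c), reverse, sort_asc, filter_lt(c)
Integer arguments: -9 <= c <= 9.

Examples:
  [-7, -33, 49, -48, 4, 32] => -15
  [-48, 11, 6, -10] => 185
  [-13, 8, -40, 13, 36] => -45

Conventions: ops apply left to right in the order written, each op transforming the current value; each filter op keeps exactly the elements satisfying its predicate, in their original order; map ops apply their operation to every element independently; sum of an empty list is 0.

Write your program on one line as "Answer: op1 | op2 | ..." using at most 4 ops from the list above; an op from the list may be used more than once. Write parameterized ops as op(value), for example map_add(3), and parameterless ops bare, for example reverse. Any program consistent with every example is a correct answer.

map_mul(-1) | map_mul(5) | map_add(-5) | sum

Check, running the answer program on each example:
  [-7, -33, 49, -48, 4, 32] -> [7, 33, -49, 48, -4, -32] -> [35, 165, -245, 240, -20, -160] -> [30, 160, -250, 235, -25, -165] -> -15
  [-48, 11, 6, -10] -> [48, -11, -6, 10] -> [240, -55, -30, 50] -> [235, -60, -35, 45] -> 185
  [-13, 8, -40, 13, 36] -> [13, -8, 40, -13, -36] -> [65, -40, 200, -65, -180] -> [60, -45, 195, -70, -185] -> -45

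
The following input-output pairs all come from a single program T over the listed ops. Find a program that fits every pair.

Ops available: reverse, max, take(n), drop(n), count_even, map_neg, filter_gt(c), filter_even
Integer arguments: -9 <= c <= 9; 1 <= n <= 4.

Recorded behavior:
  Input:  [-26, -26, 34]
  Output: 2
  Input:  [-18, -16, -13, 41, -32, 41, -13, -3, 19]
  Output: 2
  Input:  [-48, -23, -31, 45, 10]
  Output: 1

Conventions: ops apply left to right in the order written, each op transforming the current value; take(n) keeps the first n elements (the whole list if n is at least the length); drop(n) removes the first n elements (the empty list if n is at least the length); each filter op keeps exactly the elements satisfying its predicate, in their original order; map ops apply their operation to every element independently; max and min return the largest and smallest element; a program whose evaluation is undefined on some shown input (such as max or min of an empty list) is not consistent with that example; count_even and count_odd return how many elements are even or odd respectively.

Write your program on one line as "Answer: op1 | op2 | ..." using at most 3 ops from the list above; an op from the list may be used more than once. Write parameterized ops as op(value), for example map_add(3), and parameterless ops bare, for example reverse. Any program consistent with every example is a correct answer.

take(2) | count_even

Check, running the answer program on each example:
  [-26, -26, 34] -> [-26, -26] -> 2
  [-18, -16, -13, 41, -32, 41, -13, -3, 19] -> [-18, -16] -> 2
  [-48, -23, -31, 45, 10] -> [-48, -23] -> 1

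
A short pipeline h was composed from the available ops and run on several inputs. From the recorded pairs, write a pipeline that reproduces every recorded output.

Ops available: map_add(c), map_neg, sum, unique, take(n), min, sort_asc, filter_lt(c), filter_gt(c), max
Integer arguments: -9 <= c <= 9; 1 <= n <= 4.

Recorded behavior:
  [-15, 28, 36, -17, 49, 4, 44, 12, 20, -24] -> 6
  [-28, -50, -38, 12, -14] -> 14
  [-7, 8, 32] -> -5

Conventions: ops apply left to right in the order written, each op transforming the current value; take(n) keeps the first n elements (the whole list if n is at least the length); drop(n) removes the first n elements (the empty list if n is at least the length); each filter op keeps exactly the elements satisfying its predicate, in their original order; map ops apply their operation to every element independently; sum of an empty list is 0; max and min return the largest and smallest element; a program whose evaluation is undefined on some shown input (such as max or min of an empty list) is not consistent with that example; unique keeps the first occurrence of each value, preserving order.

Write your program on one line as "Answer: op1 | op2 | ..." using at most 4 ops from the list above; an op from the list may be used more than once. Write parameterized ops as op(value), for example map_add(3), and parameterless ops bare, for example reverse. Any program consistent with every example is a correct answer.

map_add(2) | filter_gt(-7) | min

Check, running the answer program on each example:
  [-15, 28, 36, -17, 49, 4, 44, 12, 20, -24] -> [-13, 30, 38, -15, 51, 6, 46, 14, 22, -22] -> [30, 38, 51, 6, 46, 14, 22] -> 6
  [-28, -50, -38, 12, -14] -> [-26, -48, -36, 14, -12] -> [14] -> 14
  [-7, 8, 32] -> [-5, 10, 34] -> [-5, 10, 34] -> -5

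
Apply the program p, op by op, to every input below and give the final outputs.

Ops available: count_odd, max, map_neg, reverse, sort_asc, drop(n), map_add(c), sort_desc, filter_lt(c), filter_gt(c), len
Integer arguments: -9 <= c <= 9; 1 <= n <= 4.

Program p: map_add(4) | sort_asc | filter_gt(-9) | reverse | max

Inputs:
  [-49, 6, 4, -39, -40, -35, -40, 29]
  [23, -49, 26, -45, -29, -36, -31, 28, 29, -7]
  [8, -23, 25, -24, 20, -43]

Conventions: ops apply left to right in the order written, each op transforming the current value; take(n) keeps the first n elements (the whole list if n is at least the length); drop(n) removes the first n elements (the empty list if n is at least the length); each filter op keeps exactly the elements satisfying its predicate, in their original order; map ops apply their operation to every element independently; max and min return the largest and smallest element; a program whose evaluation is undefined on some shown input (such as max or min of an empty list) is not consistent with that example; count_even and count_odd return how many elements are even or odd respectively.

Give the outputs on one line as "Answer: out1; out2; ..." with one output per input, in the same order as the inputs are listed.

33; 33; 29

Execution, op by op:
  [-49, 6, 4, -39, -40, -35, -40, 29] -> [-45, 10, 8, -35, -36, -31, -36, 33] -> [-45, -36, -36, -35, -31, 8, 10, 33] -> [8, 10, 33] -> [33, 10, 8] -> 33
  [23, -49, 26, -45, -29, -36, -31, 28, 29, -7] -> [27, -45, 30, -41, -25, -32, -27, 32, 33, -3] -> [-45, -41, -32, -27, -25, -3, 27, 30, 32, 33] -> [-3, 27, 30, 32, 33] -> [33, 32, 30, 27, -3] -> 33
  [8, -23, 25, -24, 20, -43] -> [12, -19, 29, -20, 24, -39] -> [-39, -20, -19, 12, 24, 29] -> [12, 24, 29] -> [29, 24, 12] -> 29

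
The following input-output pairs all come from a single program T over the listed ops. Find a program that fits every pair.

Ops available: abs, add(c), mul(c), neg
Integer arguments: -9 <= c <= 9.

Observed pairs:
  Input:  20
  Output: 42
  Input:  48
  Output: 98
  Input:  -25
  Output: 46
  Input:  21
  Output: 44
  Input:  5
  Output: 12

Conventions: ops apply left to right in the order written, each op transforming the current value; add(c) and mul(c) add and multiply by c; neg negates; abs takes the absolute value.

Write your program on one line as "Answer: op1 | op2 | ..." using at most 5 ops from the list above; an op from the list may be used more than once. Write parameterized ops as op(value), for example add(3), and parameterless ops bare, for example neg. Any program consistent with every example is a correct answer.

add(-2) | mul(2) | add(7) | abs | add(-1)

Check, running the answer program on each example:
  20 -> 18 -> 36 -> 43 -> 43 -> 42
  48 -> 46 -> 92 -> 99 -> 99 -> 98
  -25 -> -27 -> -54 -> -47 -> 47 -> 46
  21 -> 19 -> 38 -> 45 -> 45 -> 44
  5 -> 3 -> 6 -> 13 -> 13 -> 12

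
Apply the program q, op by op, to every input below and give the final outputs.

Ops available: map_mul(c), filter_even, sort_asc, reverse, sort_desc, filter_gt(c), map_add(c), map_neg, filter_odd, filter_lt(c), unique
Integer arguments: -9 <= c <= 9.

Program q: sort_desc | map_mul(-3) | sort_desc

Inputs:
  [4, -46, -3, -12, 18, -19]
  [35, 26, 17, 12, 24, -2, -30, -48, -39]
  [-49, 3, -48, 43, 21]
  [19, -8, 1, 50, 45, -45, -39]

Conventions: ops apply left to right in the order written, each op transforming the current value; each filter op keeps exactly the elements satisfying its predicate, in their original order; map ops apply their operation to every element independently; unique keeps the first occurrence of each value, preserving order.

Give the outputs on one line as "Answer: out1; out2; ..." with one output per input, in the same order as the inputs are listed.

Execution, op by op:
  [4, -46, -3, -12, 18, -19] -> [18, 4, -3, -12, -19, -46] -> [-54, -12, 9, 36, 57, 138] -> [138, 57, 36, 9, -12, -54]
  [35, 26, 17, 12, 24, -2, -30, -48, -39] -> [35, 26, 24, 17, 12, -2, -30, -39, -48] -> [-105, -78, -72, -51, -36, 6, 90, 117, 144] -> [144, 117, 90, 6, -36, -51, -72, -78, -105]
  [-49, 3, -48, 43, 21] -> [43, 21, 3, -48, -49] -> [-129, -63, -9, 144, 147] -> [147, 144, -9, -63, -129]
  [19, -8, 1, 50, 45, -45, -39] -> [50, 45, 19, 1, -8, -39, -45] -> [-150, -135, -57, -3, 24, 117, 135] -> [135, 117, 24, -3, -57, -135, -150]

[138, 57, 36, 9, -12, -54]; [144, 117, 90, 6, -36, -51, -72, -78, -105]; [147, 144, -9, -63, -129]; [135, 117, 24, -3, -57, -135, -150]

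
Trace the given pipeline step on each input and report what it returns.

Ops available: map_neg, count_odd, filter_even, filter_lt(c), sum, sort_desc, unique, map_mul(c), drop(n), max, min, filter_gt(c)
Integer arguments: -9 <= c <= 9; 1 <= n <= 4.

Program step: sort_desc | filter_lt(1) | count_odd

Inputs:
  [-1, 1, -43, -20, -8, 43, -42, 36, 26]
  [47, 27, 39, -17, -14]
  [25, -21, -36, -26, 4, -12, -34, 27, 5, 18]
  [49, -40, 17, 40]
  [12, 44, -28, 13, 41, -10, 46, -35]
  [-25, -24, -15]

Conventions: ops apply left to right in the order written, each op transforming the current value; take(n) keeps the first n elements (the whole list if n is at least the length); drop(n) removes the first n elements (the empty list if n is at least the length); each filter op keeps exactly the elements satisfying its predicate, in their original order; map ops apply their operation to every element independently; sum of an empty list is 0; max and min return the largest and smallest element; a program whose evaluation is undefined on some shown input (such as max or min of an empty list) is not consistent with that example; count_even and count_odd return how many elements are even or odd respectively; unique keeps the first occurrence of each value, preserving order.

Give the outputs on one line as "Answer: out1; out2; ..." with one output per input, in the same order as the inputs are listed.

Execution, op by op:
  [-1, 1, -43, -20, -8, 43, -42, 36, 26] -> [43, 36, 26, 1, -1, -8, -20, -42, -43] -> [-1, -8, -20, -42, -43] -> 2
  [47, 27, 39, -17, -14] -> [47, 39, 27, -14, -17] -> [-14, -17] -> 1
  [25, -21, -36, -26, 4, -12, -34, 27, 5, 18] -> [27, 25, 18, 5, 4, -12, -21, -26, -34, -36] -> [-12, -21, -26, -34, -36] -> 1
  [49, -40, 17, 40] -> [49, 40, 17, -40] -> [-40] -> 0
  [12, 44, -28, 13, 41, -10, 46, -35] -> [46, 44, 41, 13, 12, -10, -28, -35] -> [-10, -28, -35] -> 1
  [-25, -24, -15] -> [-15, -24, -25] -> [-15, -24, -25] -> 2

2; 1; 1; 0; 1; 2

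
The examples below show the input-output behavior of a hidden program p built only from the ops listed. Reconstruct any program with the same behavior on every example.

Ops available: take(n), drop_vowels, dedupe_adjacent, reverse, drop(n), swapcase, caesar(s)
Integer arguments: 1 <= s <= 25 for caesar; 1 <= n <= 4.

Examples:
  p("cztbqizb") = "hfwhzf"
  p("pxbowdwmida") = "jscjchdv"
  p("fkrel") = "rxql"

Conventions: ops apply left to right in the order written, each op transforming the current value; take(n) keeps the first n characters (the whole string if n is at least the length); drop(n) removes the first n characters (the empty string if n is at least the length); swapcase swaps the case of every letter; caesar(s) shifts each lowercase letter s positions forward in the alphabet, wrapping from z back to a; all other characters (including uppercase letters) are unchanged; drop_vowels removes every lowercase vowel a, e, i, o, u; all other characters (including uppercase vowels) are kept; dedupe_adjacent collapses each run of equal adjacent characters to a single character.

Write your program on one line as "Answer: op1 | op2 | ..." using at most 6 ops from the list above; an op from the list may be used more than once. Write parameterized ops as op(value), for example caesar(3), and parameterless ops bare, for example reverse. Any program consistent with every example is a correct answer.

drop_vowels | caesar(24) | reverse | caesar(8) | drop_vowels

Check, running the answer program on each example:
  "cztbqizb" -> "cztbqzb" -> "axrzoxz" -> "zxozrxa" -> "hfwhzfi" -> "hfwhzf"
  "pxbowdwmida" -> "pxbwdwmd" -> "nvzubukb" -> "bkubuzvn" -> "jscjchdv" -> "jscjchdv"
  "fkrel" -> "fkrl" -> "dipj" -> "jpid" -> "rxql" -> "rxql"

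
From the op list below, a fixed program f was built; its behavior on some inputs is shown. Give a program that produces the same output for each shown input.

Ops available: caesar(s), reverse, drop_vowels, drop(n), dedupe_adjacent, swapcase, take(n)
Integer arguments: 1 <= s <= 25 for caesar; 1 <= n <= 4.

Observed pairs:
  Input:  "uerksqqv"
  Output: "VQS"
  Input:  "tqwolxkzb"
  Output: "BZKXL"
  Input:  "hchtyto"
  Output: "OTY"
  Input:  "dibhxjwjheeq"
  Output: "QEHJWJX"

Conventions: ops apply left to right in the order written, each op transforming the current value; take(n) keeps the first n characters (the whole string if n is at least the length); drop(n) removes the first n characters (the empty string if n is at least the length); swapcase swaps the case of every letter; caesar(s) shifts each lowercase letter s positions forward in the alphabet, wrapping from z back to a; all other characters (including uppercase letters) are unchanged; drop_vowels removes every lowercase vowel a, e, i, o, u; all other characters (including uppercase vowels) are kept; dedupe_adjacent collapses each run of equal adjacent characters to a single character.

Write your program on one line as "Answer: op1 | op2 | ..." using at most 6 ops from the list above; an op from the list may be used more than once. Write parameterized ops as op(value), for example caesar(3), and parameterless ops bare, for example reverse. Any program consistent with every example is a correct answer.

swapcase | drop(1) | drop(3) | reverse | dedupe_adjacent

Check, running the answer program on each example:
  "uerksqqv" -> "UERKSQQV" -> "ERKSQQV" -> "SQQV" -> "VQQS" -> "VQS"
  "tqwolxkzb" -> "TQWOLXKZB" -> "QWOLXKZB" -> "LXKZB" -> "BZKXL" -> "BZKXL"
  "hchtyto" -> "HCHTYTO" -> "CHTYTO" -> "YTO" -> "OTY" -> "OTY"
  "dibhxjwjheeq" -> "DIBHXJWJHEEQ" -> "IBHXJWJHEEQ" -> "XJWJHEEQ" -> "QEEHJWJX" -> "QEHJWJX"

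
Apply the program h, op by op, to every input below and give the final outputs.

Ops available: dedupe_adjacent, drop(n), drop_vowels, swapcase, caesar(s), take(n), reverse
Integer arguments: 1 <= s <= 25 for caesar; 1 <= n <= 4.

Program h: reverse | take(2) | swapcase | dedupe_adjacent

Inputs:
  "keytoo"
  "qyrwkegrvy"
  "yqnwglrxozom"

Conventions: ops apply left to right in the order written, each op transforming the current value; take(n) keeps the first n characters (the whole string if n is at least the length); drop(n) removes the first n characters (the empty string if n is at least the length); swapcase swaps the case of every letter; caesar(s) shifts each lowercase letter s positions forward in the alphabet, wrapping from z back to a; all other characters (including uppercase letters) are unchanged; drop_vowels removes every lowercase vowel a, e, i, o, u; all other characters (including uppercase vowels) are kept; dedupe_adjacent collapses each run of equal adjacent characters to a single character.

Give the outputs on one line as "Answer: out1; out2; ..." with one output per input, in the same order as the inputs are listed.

"O"; "YV"; "MO"

Execution, op by op:
  "keytoo" -> "ootyek" -> "oo" -> "OO" -> "O"
  "qyrwkegrvy" -> "yvrgekwryq" -> "yv" -> "YV" -> "YV"
  "yqnwglrxozom" -> "mozoxrlgwnqy" -> "mo" -> "MO" -> "MO"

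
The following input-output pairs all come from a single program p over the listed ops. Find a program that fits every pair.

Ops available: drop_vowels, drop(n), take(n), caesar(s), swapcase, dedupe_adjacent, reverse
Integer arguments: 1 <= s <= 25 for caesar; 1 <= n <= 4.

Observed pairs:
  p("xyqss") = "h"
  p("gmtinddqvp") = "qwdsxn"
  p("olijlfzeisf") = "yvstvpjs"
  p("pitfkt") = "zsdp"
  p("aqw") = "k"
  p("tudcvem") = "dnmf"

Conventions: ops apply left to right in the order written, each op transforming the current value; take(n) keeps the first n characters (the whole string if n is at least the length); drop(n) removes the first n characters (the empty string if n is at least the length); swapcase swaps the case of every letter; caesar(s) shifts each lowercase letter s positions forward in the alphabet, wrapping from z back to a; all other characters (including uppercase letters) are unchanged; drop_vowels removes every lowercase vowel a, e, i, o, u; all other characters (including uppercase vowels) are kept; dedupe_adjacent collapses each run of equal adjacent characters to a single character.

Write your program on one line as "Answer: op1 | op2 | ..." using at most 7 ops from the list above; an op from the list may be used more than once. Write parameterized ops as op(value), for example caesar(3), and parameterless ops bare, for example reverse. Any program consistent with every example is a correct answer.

reverse | caesar(10) | drop(2) | dedupe_adjacent | drop_vowels | reverse

Check, running the answer program on each example:
  "xyqss" -> "ssqyx" -> "ccaih" -> "aih" -> "aih" -> "h" -> "h"
  "gmtinddqvp" -> "pvqddnitmg" -> "zfannxsdwq" -> "annxsdwq" -> "anxsdwq" -> "nxsdwq" -> "qwdsxn"
  "olijlfzeisf" -> "fsiezfljilo" -> "pcsojpvtsvy" -> "sojpvtsvy" -> "sojpvtsvy" -> "sjpvtsvy" -> "yvstvpjs"
  "pitfkt" -> "tkftip" -> "dupdsz" -> "pdsz" -> "pdsz" -> "pdsz" -> "zsdp"
  "aqw" -> "wqa" -> "gak" -> "k" -> "k" -> "k" -> "k"
  "tudcvem" -> "mevcdut" -> "wofmned" -> "fmned" -> "fmned" -> "fmnd" -> "dnmf"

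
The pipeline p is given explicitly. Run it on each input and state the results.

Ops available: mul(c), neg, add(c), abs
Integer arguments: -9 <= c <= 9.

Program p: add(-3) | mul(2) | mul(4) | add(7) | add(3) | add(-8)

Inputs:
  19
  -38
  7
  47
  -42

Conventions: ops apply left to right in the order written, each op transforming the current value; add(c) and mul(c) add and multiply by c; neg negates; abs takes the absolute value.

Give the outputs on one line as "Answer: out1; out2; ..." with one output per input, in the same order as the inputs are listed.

Execution, op by op:
  19 -> 16 -> 32 -> 128 -> 135 -> 138 -> 130
  -38 -> -41 -> -82 -> -328 -> -321 -> -318 -> -326
  7 -> 4 -> 8 -> 32 -> 39 -> 42 -> 34
  47 -> 44 -> 88 -> 352 -> 359 -> 362 -> 354
  -42 -> -45 -> -90 -> -360 -> -353 -> -350 -> -358

130; -326; 34; 354; -358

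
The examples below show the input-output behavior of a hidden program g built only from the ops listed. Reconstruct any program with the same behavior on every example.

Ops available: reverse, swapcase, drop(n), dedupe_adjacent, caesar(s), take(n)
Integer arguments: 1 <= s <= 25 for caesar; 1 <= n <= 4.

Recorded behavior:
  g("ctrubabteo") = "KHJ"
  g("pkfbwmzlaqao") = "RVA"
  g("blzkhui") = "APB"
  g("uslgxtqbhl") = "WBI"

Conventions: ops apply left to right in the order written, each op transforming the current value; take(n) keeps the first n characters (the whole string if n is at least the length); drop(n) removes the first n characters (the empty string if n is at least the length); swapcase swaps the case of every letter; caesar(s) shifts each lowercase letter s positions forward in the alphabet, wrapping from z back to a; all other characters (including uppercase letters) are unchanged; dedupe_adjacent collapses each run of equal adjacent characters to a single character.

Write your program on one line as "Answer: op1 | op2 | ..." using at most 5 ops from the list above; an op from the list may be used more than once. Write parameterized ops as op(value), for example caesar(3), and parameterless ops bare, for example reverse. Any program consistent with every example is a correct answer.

take(4) | drop(1) | caesar(16) | reverse | swapcase

Check, running the answer program on each example:
  "ctrubabteo" -> "ctru" -> "tru" -> "jhk" -> "khj" -> "KHJ"
  "pkfbwmzlaqao" -> "pkfb" -> "kfb" -> "avr" -> "rva" -> "RVA"
  "blzkhui" -> "blzk" -> "lzk" -> "bpa" -> "apb" -> "APB"
  "uslgxtqbhl" -> "uslg" -> "slg" -> "ibw" -> "wbi" -> "WBI"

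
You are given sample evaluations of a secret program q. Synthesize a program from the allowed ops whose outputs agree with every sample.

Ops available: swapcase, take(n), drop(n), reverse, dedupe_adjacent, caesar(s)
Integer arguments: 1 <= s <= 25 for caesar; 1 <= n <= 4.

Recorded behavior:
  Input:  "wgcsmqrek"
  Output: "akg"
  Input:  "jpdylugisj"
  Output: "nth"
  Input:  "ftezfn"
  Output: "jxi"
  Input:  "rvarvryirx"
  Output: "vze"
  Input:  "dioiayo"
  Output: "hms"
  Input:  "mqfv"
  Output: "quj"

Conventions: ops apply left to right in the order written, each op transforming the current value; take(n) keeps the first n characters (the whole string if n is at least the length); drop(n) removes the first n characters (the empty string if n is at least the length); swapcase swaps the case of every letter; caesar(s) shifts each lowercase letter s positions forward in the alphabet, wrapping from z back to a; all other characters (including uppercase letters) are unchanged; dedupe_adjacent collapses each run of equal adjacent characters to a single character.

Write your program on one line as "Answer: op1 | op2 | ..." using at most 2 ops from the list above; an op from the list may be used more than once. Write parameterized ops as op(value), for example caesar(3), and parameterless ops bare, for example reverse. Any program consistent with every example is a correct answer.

caesar(4) | take(3)

Check, running the answer program on each example:
  "wgcsmqrek" -> "akgwquvio" -> "akg"
  "jpdylugisj" -> "nthcpykmwn" -> "nth"
  "ftezfn" -> "jxidjr" -> "jxi"
  "rvarvryirx" -> "vzevzvcmvb" -> "vze"
  "dioiayo" -> "hmsmecs" -> "hms"
  "mqfv" -> "qujz" -> "quj"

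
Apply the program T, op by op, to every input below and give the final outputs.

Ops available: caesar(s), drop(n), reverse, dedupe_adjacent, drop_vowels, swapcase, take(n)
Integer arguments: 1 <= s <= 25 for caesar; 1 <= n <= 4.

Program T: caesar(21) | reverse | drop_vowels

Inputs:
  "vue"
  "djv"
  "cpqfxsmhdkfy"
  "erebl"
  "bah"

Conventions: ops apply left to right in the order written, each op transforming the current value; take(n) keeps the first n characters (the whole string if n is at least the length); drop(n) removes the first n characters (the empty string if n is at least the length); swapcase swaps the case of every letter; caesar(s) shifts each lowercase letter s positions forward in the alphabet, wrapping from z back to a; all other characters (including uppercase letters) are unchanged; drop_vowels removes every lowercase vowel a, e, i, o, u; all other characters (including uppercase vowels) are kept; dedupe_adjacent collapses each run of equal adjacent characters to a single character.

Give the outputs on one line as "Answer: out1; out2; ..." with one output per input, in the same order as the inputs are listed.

Execution, op by op:
  "vue" -> "qpz" -> "zpq" -> "zpq"
  "djv" -> "yeq" -> "qey" -> "qy"
  "cpqfxsmhdkfy" -> "xklasnhcyfat" -> "tafychnsalkx" -> "tfychnslkx"
  "erebl" -> "zmzwg" -> "gwzmz" -> "gwzmz"
  "bah" -> "wvc" -> "cvw" -> "cvw"

"zpq"; "qy"; "tfychnslkx"; "gwzmz"; "cvw"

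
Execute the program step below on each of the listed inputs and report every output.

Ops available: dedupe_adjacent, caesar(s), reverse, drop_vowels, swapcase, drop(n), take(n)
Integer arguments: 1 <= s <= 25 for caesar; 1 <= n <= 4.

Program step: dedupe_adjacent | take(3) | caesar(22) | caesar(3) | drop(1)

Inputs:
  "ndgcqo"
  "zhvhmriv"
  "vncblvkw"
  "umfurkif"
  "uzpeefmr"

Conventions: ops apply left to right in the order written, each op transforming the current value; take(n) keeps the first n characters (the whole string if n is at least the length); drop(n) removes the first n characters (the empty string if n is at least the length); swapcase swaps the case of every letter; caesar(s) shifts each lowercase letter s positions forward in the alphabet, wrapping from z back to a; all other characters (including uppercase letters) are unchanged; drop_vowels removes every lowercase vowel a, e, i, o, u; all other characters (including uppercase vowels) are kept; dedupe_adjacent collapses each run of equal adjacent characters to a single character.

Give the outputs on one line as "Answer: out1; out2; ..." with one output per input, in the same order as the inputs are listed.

"cf"; "gu"; "mb"; "le"; "yo"

Execution, op by op:
  "ndgcqo" -> "ndgcqo" -> "ndg" -> "jzc" -> "mcf" -> "cf"
  "zhvhmriv" -> "zhvhmriv" -> "zhv" -> "vdr" -> "ygu" -> "gu"
  "vncblvkw" -> "vncblvkw" -> "vnc" -> "rjy" -> "umb" -> "mb"
  "umfurkif" -> "umfurkif" -> "umf" -> "qib" -> "tle" -> "le"
  "uzpeefmr" -> "uzpefmr" -> "uzp" -> "qvl" -> "tyo" -> "yo"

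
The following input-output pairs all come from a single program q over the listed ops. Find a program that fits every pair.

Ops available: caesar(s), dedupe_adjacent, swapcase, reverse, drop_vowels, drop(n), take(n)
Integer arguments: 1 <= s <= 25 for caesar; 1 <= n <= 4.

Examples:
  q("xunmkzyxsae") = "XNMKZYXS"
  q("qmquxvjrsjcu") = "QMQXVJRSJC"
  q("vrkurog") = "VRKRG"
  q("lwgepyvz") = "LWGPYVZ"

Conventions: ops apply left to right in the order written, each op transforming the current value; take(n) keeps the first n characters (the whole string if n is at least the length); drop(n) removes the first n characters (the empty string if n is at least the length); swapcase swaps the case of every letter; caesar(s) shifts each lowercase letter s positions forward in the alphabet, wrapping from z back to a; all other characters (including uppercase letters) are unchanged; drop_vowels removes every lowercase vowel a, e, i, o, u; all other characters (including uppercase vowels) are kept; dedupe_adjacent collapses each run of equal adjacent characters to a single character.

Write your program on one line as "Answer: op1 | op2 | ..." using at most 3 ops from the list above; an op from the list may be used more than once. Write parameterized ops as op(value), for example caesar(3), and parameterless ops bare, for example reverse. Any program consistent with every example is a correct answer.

drop_vowels | swapcase

Check, running the answer program on each example:
  "xunmkzyxsae" -> "xnmkzyxs" -> "XNMKZYXS"
  "qmquxvjrsjcu" -> "qmqxvjrsjc" -> "QMQXVJRSJC"
  "vrkurog" -> "vrkrg" -> "VRKRG"
  "lwgepyvz" -> "lwgpyvz" -> "LWGPYVZ"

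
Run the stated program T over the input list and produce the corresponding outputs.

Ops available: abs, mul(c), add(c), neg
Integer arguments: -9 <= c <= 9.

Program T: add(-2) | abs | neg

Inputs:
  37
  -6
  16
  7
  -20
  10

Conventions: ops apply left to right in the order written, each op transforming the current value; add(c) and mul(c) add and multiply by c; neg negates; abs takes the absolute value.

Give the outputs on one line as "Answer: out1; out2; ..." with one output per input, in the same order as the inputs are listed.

-35; -8; -14; -5; -22; -8

Execution, op by op:
  37 -> 35 -> 35 -> -35
  -6 -> -8 -> 8 -> -8
  16 -> 14 -> 14 -> -14
  7 -> 5 -> 5 -> -5
  -20 -> -22 -> 22 -> -22
  10 -> 8 -> 8 -> -8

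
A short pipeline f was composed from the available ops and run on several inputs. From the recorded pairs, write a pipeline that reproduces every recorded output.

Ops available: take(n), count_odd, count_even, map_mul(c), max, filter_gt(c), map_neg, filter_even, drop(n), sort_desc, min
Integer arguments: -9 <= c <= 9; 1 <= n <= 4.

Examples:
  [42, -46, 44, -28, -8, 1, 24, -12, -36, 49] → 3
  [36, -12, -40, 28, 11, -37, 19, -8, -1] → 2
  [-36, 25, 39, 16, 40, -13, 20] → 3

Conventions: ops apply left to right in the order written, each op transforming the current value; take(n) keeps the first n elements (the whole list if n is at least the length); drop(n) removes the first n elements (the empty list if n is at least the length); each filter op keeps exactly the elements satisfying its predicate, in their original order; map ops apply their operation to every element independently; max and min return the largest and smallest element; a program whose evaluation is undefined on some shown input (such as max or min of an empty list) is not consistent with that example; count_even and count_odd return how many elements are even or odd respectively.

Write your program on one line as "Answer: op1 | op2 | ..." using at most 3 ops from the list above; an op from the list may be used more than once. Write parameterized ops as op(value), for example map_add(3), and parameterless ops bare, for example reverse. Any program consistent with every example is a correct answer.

filter_gt(0) | map_neg | count_even

Check, running the answer program on each example:
  [42, -46, 44, -28, -8, 1, 24, -12, -36, 49] -> [42, 44, 1, 24, 49] -> [-42, -44, -1, -24, -49] -> 3
  [36, -12, -40, 28, 11, -37, 19, -8, -1] -> [36, 28, 11, 19] -> [-36, -28, -11, -19] -> 2
  [-36, 25, 39, 16, 40, -13, 20] -> [25, 39, 16, 40, 20] -> [-25, -39, -16, -40, -20] -> 3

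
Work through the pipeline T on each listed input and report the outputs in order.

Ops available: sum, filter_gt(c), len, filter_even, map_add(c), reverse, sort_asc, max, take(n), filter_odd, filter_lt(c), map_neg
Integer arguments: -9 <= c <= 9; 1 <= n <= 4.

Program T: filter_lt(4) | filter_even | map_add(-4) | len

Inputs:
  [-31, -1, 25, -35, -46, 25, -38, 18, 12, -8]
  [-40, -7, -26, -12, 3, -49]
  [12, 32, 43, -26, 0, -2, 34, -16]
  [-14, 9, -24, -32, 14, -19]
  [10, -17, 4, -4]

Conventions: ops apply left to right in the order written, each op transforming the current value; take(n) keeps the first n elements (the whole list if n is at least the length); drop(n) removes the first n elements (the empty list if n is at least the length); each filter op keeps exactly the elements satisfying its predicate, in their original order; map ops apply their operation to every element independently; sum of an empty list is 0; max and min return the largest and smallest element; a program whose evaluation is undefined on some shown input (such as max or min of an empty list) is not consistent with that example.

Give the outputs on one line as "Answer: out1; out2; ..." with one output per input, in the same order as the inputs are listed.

3; 3; 4; 3; 1

Execution, op by op:
  [-31, -1, 25, -35, -46, 25, -38, 18, 12, -8] -> [-31, -1, -35, -46, -38, -8] -> [-46, -38, -8] -> [-50, -42, -12] -> 3
  [-40, -7, -26, -12, 3, -49] -> [-40, -7, -26, -12, 3, -49] -> [-40, -26, -12] -> [-44, -30, -16] -> 3
  [12, 32, 43, -26, 0, -2, 34, -16] -> [-26, 0, -2, -16] -> [-26, 0, -2, -16] -> [-30, -4, -6, -20] -> 4
  [-14, 9, -24, -32, 14, -19] -> [-14, -24, -32, -19] -> [-14, -24, -32] -> [-18, -28, -36] -> 3
  [10, -17, 4, -4] -> [-17, -4] -> [-4] -> [-8] -> 1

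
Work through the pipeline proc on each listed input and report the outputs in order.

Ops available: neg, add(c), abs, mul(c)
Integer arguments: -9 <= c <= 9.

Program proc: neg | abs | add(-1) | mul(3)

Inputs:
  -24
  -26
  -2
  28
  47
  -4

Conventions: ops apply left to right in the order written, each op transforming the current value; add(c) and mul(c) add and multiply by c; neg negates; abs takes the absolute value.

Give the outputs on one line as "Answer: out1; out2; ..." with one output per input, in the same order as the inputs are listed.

69; 75; 3; 81; 138; 9

Execution, op by op:
  -24 -> 24 -> 24 -> 23 -> 69
  -26 -> 26 -> 26 -> 25 -> 75
  -2 -> 2 -> 2 -> 1 -> 3
  28 -> -28 -> 28 -> 27 -> 81
  47 -> -47 -> 47 -> 46 -> 138
  -4 -> 4 -> 4 -> 3 -> 9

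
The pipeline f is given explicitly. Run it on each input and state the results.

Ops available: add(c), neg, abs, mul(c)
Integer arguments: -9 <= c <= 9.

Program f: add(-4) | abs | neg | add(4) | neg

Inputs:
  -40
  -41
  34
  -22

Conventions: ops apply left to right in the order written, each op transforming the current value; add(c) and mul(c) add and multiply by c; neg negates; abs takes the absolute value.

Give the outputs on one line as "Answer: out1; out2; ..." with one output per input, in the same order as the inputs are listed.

40; 41; 26; 22

Execution, op by op:
  -40 -> -44 -> 44 -> -44 -> -40 -> 40
  -41 -> -45 -> 45 -> -45 -> -41 -> 41
  34 -> 30 -> 30 -> -30 -> -26 -> 26
  -22 -> -26 -> 26 -> -26 -> -22 -> 22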